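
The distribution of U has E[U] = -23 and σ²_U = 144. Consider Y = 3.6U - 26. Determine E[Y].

E[Y] = -108.8

Y = 3.6U - 26 is linear with a = 3.6, b = -26.
E[Y] = a·E[U] + b = 3.6·(-23) + (-26) = -108.8.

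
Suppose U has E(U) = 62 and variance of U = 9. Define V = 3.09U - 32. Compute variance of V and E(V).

V = 3.09U - 32 is linear with a = 3.09, b = -32.
variance of V = a²·variance of U = 3.09²·9 = 85.9329 (the additive constant -32 does not affect variance).
E(V) = a·E(U) + b = 3.09·62 + (-32) = 159.58.

variance of V = 85.9329, E(V) = 159.58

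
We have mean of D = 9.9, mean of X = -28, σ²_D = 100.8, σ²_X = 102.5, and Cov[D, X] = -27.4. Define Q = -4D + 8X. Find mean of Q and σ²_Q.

mean of Q = (-4)·mean of D + 8·mean of X = (-4)·9.9 + 8·(-28) = -263.6.
σ²_Q = a²·σ²_D + b²·σ²_X + 2ab·Cov[D, X] with a = -4, b = 8.
= (-4)²·100.8 + 8²·102.5 + 2·(-4)·8·(-27.4)
= 1612.8 + 6560 + 1753.6 = 9926.4.

mean of Q = -263.6, σ²_Q = 9926.4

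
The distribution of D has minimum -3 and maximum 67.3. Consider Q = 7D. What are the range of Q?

Range of D = 67.3 − (-3) = 70.3.
Range(Q) = |a|·Range(D) = |7|·70.3 = 492.1.

Range(Q) = 492.1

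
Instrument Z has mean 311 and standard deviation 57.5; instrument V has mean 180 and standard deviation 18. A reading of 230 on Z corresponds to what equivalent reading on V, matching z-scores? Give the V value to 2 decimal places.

z = (230 − 311)/57.5 ≈ -1.4087.
V = 180 + z·18 = 180 + (230 − 311)·18/57.5 ≈ 154.64.

V = 154.64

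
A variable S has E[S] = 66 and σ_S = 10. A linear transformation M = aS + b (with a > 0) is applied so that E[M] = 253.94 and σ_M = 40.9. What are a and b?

σ_M = a·σ_S (a > 0), so a = 40.9/10 = 4.09.
E[M] = a·E[S] + b, so b = 253.94 − 4.09·66 = -16.

a = 4.09, b = -16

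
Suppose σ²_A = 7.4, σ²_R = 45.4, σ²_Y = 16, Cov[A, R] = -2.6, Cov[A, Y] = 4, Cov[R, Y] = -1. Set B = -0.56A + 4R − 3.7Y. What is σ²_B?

σ²_B = a²·σ²_A + b²·σ²_R + c²·σ²_Y + 2ab·Cov[A, R] + 2ac·Cov[A, Y] + 2bc·Cov[R, Y], with a = -0.56, b = 4, c = -3.7.
= 2.32064 + 726.4 + 219.04 + 11.648 + 16.576 + 29.6
= 1005.58464.

σ²_B = 1005.58464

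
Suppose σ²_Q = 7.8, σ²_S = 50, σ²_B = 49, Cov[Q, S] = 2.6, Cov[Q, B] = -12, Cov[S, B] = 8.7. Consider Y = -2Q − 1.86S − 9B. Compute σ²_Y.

σ²_Y = 4051.8

σ²_Y = a²·σ²_Q + b²·σ²_S + c²·σ²_B + 2ab·Cov[Q, S] + 2ac·Cov[Q, B] + 2bc·Cov[S, B], with a = -2, b = -1.86, c = -9.
= 31.2 + 172.98 + 3969 + 19.344 + (-432) + 291.276
= 4051.8.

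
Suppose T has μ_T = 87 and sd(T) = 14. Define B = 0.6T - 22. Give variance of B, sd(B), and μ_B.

variance of B = 70.56, sd(B) = 8.4, μ_B = 30.2

B = 0.6T - 22 is linear with a = 0.6, b = -22.
variance of T = 14² = 196.
variance of B = a²·variance of T = 0.6²·196 = 70.56 (the additive constant -22 does not affect variance).
sd(B) = |a|·sd(T) = |0.6|·14 = 8.4.
μ_B = a·μ_T + b = 0.6·87 + (-22) = 30.2.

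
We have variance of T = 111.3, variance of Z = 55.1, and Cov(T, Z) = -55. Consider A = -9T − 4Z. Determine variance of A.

variance of A = 5936.9

variance of A = a²·variance of T + b²·variance of Z + 2ab·Cov(T, Z) with a = -9, b = -4.
= (-9)²·111.3 + (-4)²·55.1 + 2·(-9)·(-4)·(-55)
= 9015.3 + 881.6 + (-3960) = 5936.9.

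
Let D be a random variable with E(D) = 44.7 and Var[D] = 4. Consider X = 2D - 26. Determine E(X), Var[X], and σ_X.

E(X) = 63.4, Var[X] = 16, σ_X = 4

X = 2D - 26 is linear with a = 2, b = -26.
E(X) = a·E(D) + b = 2·44.7 + (-26) = 63.4.
Var[X] = a²·Var[D] = 2²·4 = 16 (the additive constant -26 does not affect variance).
σ_D = √4 = 2.
σ_X = |a|·σ_D = |2|·2 = 4.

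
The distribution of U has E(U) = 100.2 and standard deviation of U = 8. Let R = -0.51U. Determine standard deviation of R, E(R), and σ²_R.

standard deviation of R = 4.08, E(R) = -51.102, σ²_R = 16.6464

R = -0.51U is linear with a = -0.51, b = 0.
standard deviation of R = |a|·standard deviation of U = |-0.51|·8 = 4.08.
E(R) = a·E(U) + b = (-0.51)·100.2 = -51.102.
σ²_U = 8² = 64.
σ²_R = a²·σ²_U = (-0.51)²·64 = 16.6464.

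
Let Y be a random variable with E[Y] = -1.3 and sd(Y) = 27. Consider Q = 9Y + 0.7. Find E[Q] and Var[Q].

E[Q] = -11, Var[Q] = 59049

Q = 9Y + 0.7 is linear with a = 9, b = 0.7.
E[Q] = a·E[Y] + b = 9·(-1.3) + 0.7 = -11.
Var[Y] = 27² = 729.
Var[Q] = a²·Var[Y] = 9²·729 = 59049 (the additive constant 0.7 does not affect variance).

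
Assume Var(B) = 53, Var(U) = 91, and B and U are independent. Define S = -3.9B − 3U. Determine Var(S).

Var(S) = 1625.13

Var(S) = a²·Var(B) + b²·Var(U) + 2ab·covariance of B and U with a = -3.9, b = -3.
Independence gives covariance of B and U = 0.
= (-3.9)²·53 + (-3)²·91 + 2·(-3.9)·(-3)·0
= 806.13 + 819 + 0 = 1625.13.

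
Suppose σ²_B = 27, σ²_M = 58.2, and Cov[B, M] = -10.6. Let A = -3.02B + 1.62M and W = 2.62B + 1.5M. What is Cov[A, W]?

Cov[A, W] = -69.18144

By bilinearity, Cov[A, W] = ac·σ²_B + bd·σ²_M + (ad+bc)·Cov[B, M], with a=-3.02, b=1.62, c=2.62, d=1.5.
ac·σ²_B = (-3.02)·2.62·27 = -213.6348
bd·σ²_M = 1.62·1.5·58.2 = 141.426
(ad+bc)·Cov[B, M] = (-0.2856)·(-10.6) = 3.02736
Cov[A, W] = -213.6348 + 141.426 + 3.02736 = -69.18144.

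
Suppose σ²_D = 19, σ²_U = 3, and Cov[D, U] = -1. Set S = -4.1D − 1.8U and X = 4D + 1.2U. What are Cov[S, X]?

Cov[S, X] = -305.96

By bilinearity, Cov[S, X] = ac·σ²_D + bd·σ²_U + (ad+bc)·Cov[D, U], with a=-4.1, b=-1.8, c=4, d=1.2.
ac·σ²_D = (-4.1)·4·19 = -311.6
bd·σ²_U = (-1.8)·1.2·3 = -6.48
(ad+bc)·Cov[D, U] = (-12.12)·(-1) = 12.12
Cov[S, X] = -311.6 + (-6.48) + 12.12 = -305.96.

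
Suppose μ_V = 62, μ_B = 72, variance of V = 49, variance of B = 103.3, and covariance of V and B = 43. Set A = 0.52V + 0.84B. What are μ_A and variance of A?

μ_A = 92.72, variance of A = 123.70288

μ_A = 0.52·μ_V + 0.84·μ_B = 0.52·62 + 0.84·72 = 92.72.
variance of A = a²·variance of V + b²·variance of B + 2ab·covariance of V and B with a = 0.52, b = 0.84.
= 0.52²·49 + 0.84²·103.3 + 2·0.52·0.84·43
= 13.2496 + 72.88848 + 37.5648 = 123.70288.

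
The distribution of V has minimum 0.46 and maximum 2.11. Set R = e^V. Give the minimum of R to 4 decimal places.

min(R) = 1.5841

e^V is increasing on this domain, so min(R) comes from min(V) = 0.46: min(R) = exp(0.46) ≈ 1.5841.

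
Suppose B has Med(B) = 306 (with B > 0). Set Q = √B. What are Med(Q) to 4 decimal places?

Med(Q) = 17.4929

√B is monotone on this domain, so Med(Q) = √(306) ≈ 17.4929.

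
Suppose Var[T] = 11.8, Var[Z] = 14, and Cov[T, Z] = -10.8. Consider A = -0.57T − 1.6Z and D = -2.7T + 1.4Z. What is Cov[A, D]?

By bilinearity, Cov[A, D] = ac·Var[T] + bd·Var[Z] + (ad+bc)·Cov[T, Z], with a=-0.57, b=-1.6, c=-2.7, d=1.4.
ac·Var[T] = (-0.57)·(-2.7)·11.8 = 18.1602
bd·Var[Z] = (-1.6)·1.4·14 = -31.36
(ad+bc)·Cov[T, Z] = (3.522)·(-10.8) = -38.0376
Cov[A, D] = 18.1602 + (-31.36) + (-38.0376) = -51.2374.

Cov[A, D] = -51.2374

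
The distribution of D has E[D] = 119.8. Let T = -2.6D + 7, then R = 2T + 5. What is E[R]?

E[T] = (-2.6)·119.8 + 7 = -304.48.
E[R] = 2·(-304.48) + 5 = -603.96.

E[R] = -603.96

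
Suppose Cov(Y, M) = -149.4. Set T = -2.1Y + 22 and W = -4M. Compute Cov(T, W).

Cov(T, W) = -1254.96

Cov(T, W) = a·c·Cov(Y, M) = (-2.1)·(-4)·(-149.4) = -1254.96. Additive constants drop out.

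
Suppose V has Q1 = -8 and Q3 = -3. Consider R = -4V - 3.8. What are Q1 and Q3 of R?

Q1(R) = 8.2, Q3(R) = 28.2

a = -4 < 0 reverses order: Q1(R) comes from Q3(V), Q3(R) from Q1(V).
Q1(R) = (-4)·(-3) + (-3.8) = 8.2; Q3(R) = (-4)·(-8) + (-3.8) = 28.2.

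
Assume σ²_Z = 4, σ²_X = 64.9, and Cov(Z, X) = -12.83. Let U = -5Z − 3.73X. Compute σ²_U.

σ²_U = a²·σ²_Z + b²·σ²_X + 2ab·Cov(Z, X) with a = -5, b = -3.73.
= (-5)²·4 + (-3.73)²·64.9 + 2·(-5)·(-3.73)·(-12.83)
= 100 + 902.94721 + (-478.559) = 524.38821.

σ²_U = 524.38821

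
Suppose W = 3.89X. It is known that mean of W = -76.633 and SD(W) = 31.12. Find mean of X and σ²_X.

mean of X = -19.7, σ²_X = 64

From W = 3.89X: mean of W = a·mean of X + b, so mean of X = (mean of W − b)/a = (-76.633 − 0)/3.89 = -19.7.
σ²_W = 31.12² = 968.4544.
σ²_W = a²·σ²_X, so σ²_X = 968.4544/3.89² = 64.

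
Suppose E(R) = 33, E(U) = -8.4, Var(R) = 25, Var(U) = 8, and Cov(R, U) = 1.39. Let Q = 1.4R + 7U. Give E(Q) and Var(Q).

E(Q) = 1.4·E(R) + 7·E(U) = 1.4·33 + 7·(-8.4) = -12.6.
Var(Q) = a²·Var(R) + b²·Var(U) + 2ab·Cov(R, U) with a = 1.4, b = 7.
= 1.4²·25 + 7²·8 + 2·1.4·7·1.39
= 49 + 392 + 27.244 = 468.244.

E(Q) = -12.6, Var(Q) = 468.244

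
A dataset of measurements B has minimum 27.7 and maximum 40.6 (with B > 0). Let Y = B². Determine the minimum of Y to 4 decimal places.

B² is increasing on this domain, so min(Y) comes from min(B) = 27.7: min(Y) = square(27.7) = 767.29.

min(Y) = 767.29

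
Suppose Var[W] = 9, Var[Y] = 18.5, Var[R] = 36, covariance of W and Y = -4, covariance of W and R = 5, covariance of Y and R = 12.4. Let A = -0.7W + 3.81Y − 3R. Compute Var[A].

Var[A] = a²·Var[W] + b²·Var[Y] + c²·Var[R] + 2ab·covariance of W and Y + 2ac·covariance of W and R + 2bc·covariance of Y and R, with a = -0.7, b = 3.81, c = -3.
= 4.41 + 268.54785 + 324 + 21.336 + 21 + (-283.464)
= 355.82985.

Var[A] = 355.82985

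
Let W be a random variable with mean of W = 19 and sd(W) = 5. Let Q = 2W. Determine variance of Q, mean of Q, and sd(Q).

Q = 2W is linear with a = 2, b = 0.
variance of W = 5² = 25.
variance of Q = a²·variance of W = 2²·25 = 100.
mean of Q = a·mean of W + b = 2·19 = 38.
sd(Q) = |a|·sd(W) = |2|·5 = 10.

variance of Q = 100, mean of Q = 38, sd(Q) = 10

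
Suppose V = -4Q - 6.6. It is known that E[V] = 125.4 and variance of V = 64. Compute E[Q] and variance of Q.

E[Q] = -33, variance of Q = 4

From V = -4Q - 6.6: E[V] = a·E[Q] + b, so E[Q] = (E[V] − b)/a = (125.4 − (-6.6))/(-4) = -33.
variance of V = a²·variance of Q, so variance of Q = 64/(-4)² = 4.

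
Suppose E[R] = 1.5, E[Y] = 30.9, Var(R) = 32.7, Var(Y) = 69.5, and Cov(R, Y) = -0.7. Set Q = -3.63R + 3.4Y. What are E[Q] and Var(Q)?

E[Q] = 99.615, Var(Q) = 1251.58343

E[Q] = (-3.63)·E[R] + 3.4·E[Y] = (-3.63)·1.5 + 3.4·30.9 = 99.615.
Var(Q) = a²·Var(R) + b²·Var(Y) + 2ab·Cov(R, Y) with a = -3.63, b = 3.4.
= (-3.63)²·32.7 + 3.4²·69.5 + 2·(-3.63)·3.4·(-0.7)
= 430.88463 + 803.42 + 17.2788 = 1251.58343.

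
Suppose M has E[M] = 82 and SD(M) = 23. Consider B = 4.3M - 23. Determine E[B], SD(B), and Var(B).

E[B] = 329.6, SD(B) = 98.9, Var(B) = 9781.21

B = 4.3M - 23 is linear with a = 4.3, b = -23.
E[B] = a·E[M] + b = 4.3·82 + (-23) = 329.6.
SD(B) = |a|·SD(M) = |4.3|·23 = 98.9.
Var(M) = 23² = 529.
Var(B) = a²·Var(M) = 4.3²·529 = 9781.21 (the additive constant -23 does not affect variance).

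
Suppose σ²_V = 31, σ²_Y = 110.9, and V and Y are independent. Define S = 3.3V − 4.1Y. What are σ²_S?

σ²_S = 2201.819

σ²_S = a²·σ²_V + b²·σ²_Y + 2ab·Cov(V, Y) with a = 3.3, b = -4.1.
Independence gives Cov(V, Y) = 0.
= 3.3²·31 + (-4.1)²·110.9 + 2·3.3·(-4.1)·0
= 337.59 + 1864.229 + 0 = 2201.819.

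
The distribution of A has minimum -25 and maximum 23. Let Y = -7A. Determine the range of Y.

Range(Y) = 336

Range of A = 23 − (-25) = 48.
Range(Y) = |a|·Range(A) = |-7|·48 = 336.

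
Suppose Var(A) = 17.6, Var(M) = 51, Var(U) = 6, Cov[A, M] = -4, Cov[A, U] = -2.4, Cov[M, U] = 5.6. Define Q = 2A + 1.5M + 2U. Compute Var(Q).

Var(Q) = 199.55

Var(Q) = a²·Var(A) + b²·Var(M) + c²·Var(U) + 2ab·Cov[A, M] + 2ac·Cov[A, U] + 2bc·Cov[M, U], with a = 2, b = 1.5, c = 2.
= 70.4 + 114.75 + 24 + (-24) + (-19.2) + 33.6
= 199.55.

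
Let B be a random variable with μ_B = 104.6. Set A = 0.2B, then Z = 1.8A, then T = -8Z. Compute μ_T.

μ_A = 0.2·104.6 = 20.92.
μ_Z = 1.8·20.92 = 37.656.
μ_T = (-8)·37.656 = -301.248.

μ_T = -301.248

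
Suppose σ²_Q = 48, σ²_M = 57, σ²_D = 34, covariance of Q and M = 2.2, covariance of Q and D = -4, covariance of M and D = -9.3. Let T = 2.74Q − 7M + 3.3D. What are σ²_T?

σ²_T = a²·σ²_Q + b²·σ²_M + c²·σ²_D + 2ab·covariance of Q and M + 2ac·covariance of Q and D + 2bc·covariance of M and D, with a = 2.74, b = -7, c = 3.3.
= 360.3648 + 2793 + 370.26 + (-84.392) + (-72.336) + 429.66
= 3796.5568.

σ²_T = 3796.5568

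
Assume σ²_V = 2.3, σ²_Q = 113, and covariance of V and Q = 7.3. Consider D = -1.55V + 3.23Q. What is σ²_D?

σ²_D = a²·σ²_V + b²·σ²_Q + 2ab·covariance of V and Q with a = -1.55, b = 3.23.
= (-1.55)²·2.3 + 3.23²·113 + 2·(-1.55)·3.23·7.3
= 5.52575 + 1178.9177 + (-73.0949) = 1111.34855.

σ²_D = 1111.34855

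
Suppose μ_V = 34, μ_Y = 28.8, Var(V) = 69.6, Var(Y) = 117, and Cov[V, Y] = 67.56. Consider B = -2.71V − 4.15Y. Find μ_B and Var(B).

μ_B = (-2.71)·μ_V + (-4.15)·μ_Y = (-2.71)·34 + (-4.15)·28.8 = -211.66.
Var(B) = a²·Var(V) + b²·Var(Y) + 2ab·Cov[V, Y] with a = -2.71, b = -4.15.
= (-2.71)²·69.6 + (-4.15)²·117 + 2·(-2.71)·(-4.15)·67.56
= 511.14936 + 2015.0325 + 1519.62708 = 4045.80894.

μ_B = -211.66, Var(B) = 4045.80894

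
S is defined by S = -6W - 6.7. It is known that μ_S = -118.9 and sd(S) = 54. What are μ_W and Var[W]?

μ_W = 18.7, Var[W] = 81

From S = -6W - 6.7: μ_S = a·μ_W + b, so μ_W = (μ_S − b)/a = (-118.9 − (-6.7))/(-6) = 18.7.
Var[S] = 54² = 2916.
Var[S] = a²·Var[W], so Var[W] = 2916/(-6)² = 81.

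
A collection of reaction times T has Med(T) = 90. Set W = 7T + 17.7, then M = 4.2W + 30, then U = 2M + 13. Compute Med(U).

Med(W) = 7·90 + 17.7 = 647.7.
Med(M) = 4.2·647.7 + 30 = 2750.34.
Med(U) = 2·2750.34 + 13 = 5513.68.

Med(U) = 5513.68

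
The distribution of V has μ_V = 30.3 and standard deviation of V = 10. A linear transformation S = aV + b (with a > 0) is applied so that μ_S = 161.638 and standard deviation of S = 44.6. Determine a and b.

standard deviation of S = a·standard deviation of V (a > 0), so a = 44.6/10 = 4.46.
μ_S = a·μ_V + b, so b = 161.638 − 4.46·30.3 = 26.5.

a = 4.46, b = 26.5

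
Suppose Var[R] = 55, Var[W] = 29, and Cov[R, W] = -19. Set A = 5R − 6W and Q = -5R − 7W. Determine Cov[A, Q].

Cov[A, Q] = -62

By bilinearity, Cov[A, Q] = ac·Var[R] + bd·Var[W] + (ad+bc)·Cov[R, W], with a=5, b=-6, c=-5, d=-7.
ac·Var[R] = 5·(-5)·55 = -1375
bd·Var[W] = (-6)·(-7)·29 = 1218
(ad+bc)·Cov[R, W] = (-5)·(-19) = 95
Cov[A, Q] = -1375 + 1218 + 95 = -62.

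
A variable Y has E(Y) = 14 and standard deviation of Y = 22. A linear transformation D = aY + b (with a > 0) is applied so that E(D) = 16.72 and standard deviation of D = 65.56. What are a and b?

standard deviation of D = a·standard deviation of Y (a > 0), so a = 65.56/22 = 2.98.
E(D) = a·E(Y) + b, so b = 16.72 − 2.98·14 = -25.

a = 2.98, b = -25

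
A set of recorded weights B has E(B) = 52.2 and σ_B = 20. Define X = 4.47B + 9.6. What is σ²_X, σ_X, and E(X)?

σ²_X = 7992.36, σ_X = 89.4, E(X) = 242.934

X = 4.47B + 9.6 is linear with a = 4.47, b = 9.6.
σ²_B = 20² = 400.
σ²_X = a²·σ²_B = 4.47²·400 = 7992.36 (the additive constant 9.6 does not affect variance).
σ_X = |a|·σ_B = |4.47|·20 = 89.4.
E(X) = a·E(B) + b = 4.47·52.2 + 9.6 = 242.934.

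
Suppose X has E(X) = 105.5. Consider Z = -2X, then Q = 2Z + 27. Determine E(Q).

E(Z) = (-2)·105.5 = -211.
E(Q) = 2·(-211) + 27 = -395.

E(Q) = -395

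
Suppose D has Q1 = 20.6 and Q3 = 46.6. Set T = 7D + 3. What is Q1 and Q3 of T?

a = 7 > 0: Q1(T) = a·Q1(D)+b = 147.2, Q3(T) = a·Q3(D)+b = 329.2.

Q1(T) = 147.2, Q3(T) = 329.2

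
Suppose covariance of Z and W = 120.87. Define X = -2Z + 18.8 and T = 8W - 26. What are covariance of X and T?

covariance of X and T = a·c·covariance of Z and W = (-2)·8·120.87 = -1933.92. Additive constants drop out.

covariance of X and T = -1933.92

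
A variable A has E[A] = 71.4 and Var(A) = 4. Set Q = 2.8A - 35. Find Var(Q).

Q = 2.8A - 35 is linear with a = 2.8, b = -35.
Var(Q) = a²·Var(A) = 2.8²·4 = 31.36 (the additive constant -35 does not affect variance).

Var(Q) = 31.36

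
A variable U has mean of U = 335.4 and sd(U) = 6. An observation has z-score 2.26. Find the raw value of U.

U = mean of U + z·sd(U) = 335.4 + 2.26·6 = 348.96.

U = 348.96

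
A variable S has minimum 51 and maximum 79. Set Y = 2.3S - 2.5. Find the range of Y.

Range of S = 79 − 51 = 28.
Range(Y) = |a|·Range(S) = |2.3|·28 = 64.4.

Range(Y) = 64.4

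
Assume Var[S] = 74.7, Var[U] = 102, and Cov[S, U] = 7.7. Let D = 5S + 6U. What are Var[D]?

Var[D] = a²·Var[S] + b²·Var[U] + 2ab·Cov[S, U] with a = 5, b = 6.
= 5²·74.7 + 6²·102 + 2·5·6·7.7
= 1867.5 + 3672 + 462 = 6001.5.

Var[D] = 6001.5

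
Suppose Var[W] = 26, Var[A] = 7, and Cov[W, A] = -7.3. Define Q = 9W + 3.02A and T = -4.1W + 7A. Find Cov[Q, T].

Cov[Q, T] = -1180.9314

By bilinearity, Cov[Q, T] = ac·Var[W] + bd·Var[A] + (ad+bc)·Cov[W, A], with a=9, b=3.02, c=-4.1, d=7.
ac·Var[W] = 9·(-4.1)·26 = -959.4
bd·Var[A] = 3.02·7·7 = 147.98
(ad+bc)·Cov[W, A] = (50.618)·(-7.3) = -369.5114
Cov[Q, T] = -959.4 + 147.98 + (-369.5114) = -1180.9314.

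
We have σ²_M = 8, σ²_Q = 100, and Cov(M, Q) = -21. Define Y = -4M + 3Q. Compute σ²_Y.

σ²_Y = 1532

σ²_Y = a²·σ²_M + b²·σ²_Q + 2ab·Cov(M, Q) with a = -4, b = 3.
= (-4)²·8 + 3²·100 + 2·(-4)·3·(-21)
= 128 + 900 + 504 = 1532.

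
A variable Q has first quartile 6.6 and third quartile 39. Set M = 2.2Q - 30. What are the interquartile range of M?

IQR of Q = Q3 − Q1 = 39 − 6.6 = 32.4.
Under M = aQ + b, IQR(M) = |a|·IQR(Q) = |2.2|·32.4 = 71.28 (shifts cancel; spread scales by |a|).

IQR(M) = 71.28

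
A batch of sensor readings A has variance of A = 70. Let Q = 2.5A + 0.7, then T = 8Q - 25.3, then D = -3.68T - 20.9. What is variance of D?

variance of Q = 2.5²·70 = 437.5.
variance of T = 8²·437.5 = 28000.
variance of D = (-3.68)²·28000 = 379187.2.

variance of D = 379187.2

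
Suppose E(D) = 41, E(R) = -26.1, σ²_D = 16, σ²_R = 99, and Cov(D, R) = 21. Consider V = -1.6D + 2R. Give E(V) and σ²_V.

E(V) = -117.8, σ²_V = 302.56

E(V) = (-1.6)·E(D) + 2·E(R) = (-1.6)·41 + 2·(-26.1) = -117.8.
σ²_V = a²·σ²_D + b²·σ²_R + 2ab·Cov(D, R) with a = -1.6, b = 2.
= (-1.6)²·16 + 2²·99 + 2·(-1.6)·2·21
= 40.96 + 396 + (-134.4) = 302.56.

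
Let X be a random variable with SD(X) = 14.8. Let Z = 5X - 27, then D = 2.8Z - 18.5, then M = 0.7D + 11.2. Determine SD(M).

SD(M) = 145.04

SD(Z) = |5|·14.8 = 74.
SD(D) = |2.8|·74 = 207.2.
SD(M) = |0.7|·207.2 = 145.04.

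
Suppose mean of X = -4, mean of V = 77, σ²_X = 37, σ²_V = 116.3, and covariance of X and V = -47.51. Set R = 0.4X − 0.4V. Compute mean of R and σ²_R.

mean of R = -32.4, σ²_R = 39.7312

mean of R = 0.4·mean of X + (-0.4)·mean of V = 0.4·(-4) + (-0.4)·77 = -32.4.
σ²_R = a²·σ²_X + b²·σ²_V + 2ab·covariance of X and V with a = 0.4, b = -0.4.
= 0.4²·37 + (-0.4)²·116.3 + 2·0.4·(-0.4)·(-47.51)
= 5.92 + 18.608 + 15.2032 = 39.7312.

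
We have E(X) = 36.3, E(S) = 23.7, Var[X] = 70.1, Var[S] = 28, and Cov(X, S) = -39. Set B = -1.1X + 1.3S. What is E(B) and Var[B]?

E(B) = -9.12, Var[B] = 243.681

E(B) = (-1.1)·E(X) + 1.3·E(S) = (-1.1)·36.3 + 1.3·23.7 = -9.12.
Var[B] = a²·Var[X] + b²·Var[S] + 2ab·Cov(X, S) with a = -1.1, b = 1.3.
= (-1.1)²·70.1 + 1.3²·28 + 2·(-1.1)·1.3·(-39)
= 84.821 + 47.32 + 111.54 = 243.681.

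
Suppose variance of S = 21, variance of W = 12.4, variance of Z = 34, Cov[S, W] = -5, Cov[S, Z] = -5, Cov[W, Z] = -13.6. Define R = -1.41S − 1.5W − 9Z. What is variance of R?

variance of R = a²·variance of S + b²·variance of W + c²·variance of Z + 2ab·Cov[S, W] + 2ac·Cov[S, Z] + 2bc·Cov[W, Z], with a = -1.41, b = -1.5, c = -9.
= 41.7501 + 27.9 + 2754 + (-21.15) + (-126.9) + (-367.2)
= 2308.4001.

variance of R = 2308.4001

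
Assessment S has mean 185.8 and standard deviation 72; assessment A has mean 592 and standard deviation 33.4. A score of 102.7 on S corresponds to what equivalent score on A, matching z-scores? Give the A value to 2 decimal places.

A = 553.45

z = (102.7 − 185.8)/72 ≈ -1.1542.
A = 592 + z·33.4 = 592 + (102.7 − 185.8)·33.4/72 ≈ 553.45.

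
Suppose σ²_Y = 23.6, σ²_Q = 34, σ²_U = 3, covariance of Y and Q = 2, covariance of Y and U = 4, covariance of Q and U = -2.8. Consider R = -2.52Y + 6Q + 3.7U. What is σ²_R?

σ²_R = 1155.54744

σ²_R = a²·σ²_Y + b²·σ²_Q + c²·σ²_U + 2ab·covariance of Y and Q + 2ac·covariance of Y and U + 2bc·covariance of Q and U, with a = -2.52, b = 6, c = 3.7.
= 149.86944 + 1224 + 41.07 + (-60.48) + (-74.592) + (-124.32)
= 1155.54744.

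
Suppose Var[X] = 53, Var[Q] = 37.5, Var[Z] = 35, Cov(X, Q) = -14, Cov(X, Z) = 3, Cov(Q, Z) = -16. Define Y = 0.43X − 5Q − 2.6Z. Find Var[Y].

Var[Y] = 821.3917

Var[Y] = a²·Var[X] + b²·Var[Q] + c²·Var[Z] + 2ab·Cov(X, Q) + 2ac·Cov(X, Z) + 2bc·Cov(Q, Z), with a = 0.43, b = -5, c = -2.6.
= 9.7997 + 937.5 + 236.6 + 60.2 + (-6.708) + (-416)
= 821.3917.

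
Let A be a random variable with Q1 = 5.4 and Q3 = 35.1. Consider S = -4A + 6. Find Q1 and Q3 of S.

Q1(S) = -134.4, Q3(S) = -15.6

a = -4 < 0 reverses order: Q1(S) comes from Q3(A), Q3(S) from Q1(A).
Q1(S) = (-4)·35.1 + 6 = -134.4; Q3(S) = (-4)·5.4 + 6 = -15.6.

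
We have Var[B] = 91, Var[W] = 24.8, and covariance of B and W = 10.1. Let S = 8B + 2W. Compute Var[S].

Var[S] = a²·Var[B] + b²·Var[W] + 2ab·covariance of B and W with a = 8, b = 2.
= 8²·91 + 2²·24.8 + 2·8·2·10.1
= 5824 + 99.2 + 323.2 = 6246.4.

Var[S] = 6246.4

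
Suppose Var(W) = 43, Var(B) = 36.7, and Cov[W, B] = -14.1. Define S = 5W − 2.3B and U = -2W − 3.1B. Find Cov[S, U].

Cov[S, U] = -14.639

By bilinearity, Cov[S, U] = ac·Var(W) + bd·Var(B) + (ad+bc)·Cov[W, B], with a=5, b=-2.3, c=-2, d=-3.1.
ac·Var(W) = 5·(-2)·43 = -430
bd·Var(B) = (-2.3)·(-3.1)·36.7 = 261.671
(ad+bc)·Cov[W, B] = (-10.9)·(-14.1) = 153.69
Cov[S, U] = -430 + 261.671 + 153.69 = -14.639.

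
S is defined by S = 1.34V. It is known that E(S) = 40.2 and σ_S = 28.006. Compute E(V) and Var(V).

E(V) = 30, Var(V) = 436.81

From S = 1.34V: E(S) = a·E(V) + b, so E(V) = (E(S) − b)/a = (40.2 − 0)/1.34 = 30.
Var(S) = 28.006² = 784.336036.
Var(S) = a²·Var(V), so Var(V) = 784.336036/1.34² = 436.81.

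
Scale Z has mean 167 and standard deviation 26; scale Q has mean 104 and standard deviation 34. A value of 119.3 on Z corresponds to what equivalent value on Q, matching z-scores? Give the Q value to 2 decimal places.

z = (119.3 − 167)/26 ≈ -1.8346.
Q = 104 + z·34 = 104 + (119.3 − 167)·34/26 ≈ 41.62.

Q = 41.62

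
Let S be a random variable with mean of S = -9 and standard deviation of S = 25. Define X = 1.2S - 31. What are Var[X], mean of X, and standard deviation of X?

Var[X] = 900, mean of X = -41.8, standard deviation of X = 30

X = 1.2S - 31 is linear with a = 1.2, b = -31.
Var[S] = 25² = 625.
Var[X] = a²·Var[S] = 1.2²·625 = 900 (the additive constant -31 does not affect variance).
mean of X = a·mean of S + b = 1.2·(-9) + (-31) = -41.8.
standard deviation of X = |a|·standard deviation of S = |1.2|·25 = 30.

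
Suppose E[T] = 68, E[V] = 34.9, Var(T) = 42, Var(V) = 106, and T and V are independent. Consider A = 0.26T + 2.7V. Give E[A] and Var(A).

E[A] = 0.26·E[T] + 2.7·E[V] = 0.26·68 + 2.7·34.9 = 111.91.
Var(A) = a²·Var(T) + b²·Var(V) + 2ab·Cov[T, V] with a = 0.26, b = 2.7.
Independence gives Cov[T, V] = 0.
= 0.26²·42 + 2.7²·106 + 2·0.26·2.7·0
= 2.8392 + 772.74 + 0 = 775.5792.

E[A] = 111.91, Var(A) = 775.5792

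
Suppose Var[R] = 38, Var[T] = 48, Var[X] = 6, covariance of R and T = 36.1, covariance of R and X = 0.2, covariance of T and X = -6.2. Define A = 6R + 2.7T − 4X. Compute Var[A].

Var[A] = 3107.88

Var[A] = a²·Var[R] + b²·Var[T] + c²·Var[X] + 2ab·covariance of R and T + 2ac·covariance of R and X + 2bc·covariance of T and X, with a = 6, b = 2.7, c = -4.
= 1368 + 349.92 + 96 + 1169.64 + (-9.6) + 133.92
= 3107.88.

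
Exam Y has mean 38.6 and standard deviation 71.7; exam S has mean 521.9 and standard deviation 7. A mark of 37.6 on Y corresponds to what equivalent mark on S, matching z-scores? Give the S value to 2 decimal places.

S = 521.80

z = (37.6 − 38.6)/71.7 ≈ -0.0139.
S = 521.9 + z·7 = 521.9 + (37.6 − 38.6)·7/71.7 ≈ 521.80.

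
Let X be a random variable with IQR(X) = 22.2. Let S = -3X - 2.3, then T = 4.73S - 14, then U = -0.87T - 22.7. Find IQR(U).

IQR(U) = 274.06566

IQR(S) = |-3|·22.2 = 66.6.
IQR(T) = |4.73|·66.6 = 315.018.
IQR(U) = |-0.87|·315.018 = 274.06566.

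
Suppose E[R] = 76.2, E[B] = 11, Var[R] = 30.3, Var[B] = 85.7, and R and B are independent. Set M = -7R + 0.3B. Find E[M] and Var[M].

E[M] = (-7)·E[R] + 0.3·E[B] = (-7)·76.2 + 0.3·11 = -530.1.
Var[M] = a²·Var[R] + b²·Var[B] + 2ab·Cov[R, B] with a = -7, b = 0.3.
Independence gives Cov[R, B] = 0.
= (-7)²·30.3 + 0.3²·85.7 + 2·(-7)·0.3·0
= 1484.7 + 7.713 + 0 = 1492.413.

E[M] = -530.1, Var[M] = 1492.413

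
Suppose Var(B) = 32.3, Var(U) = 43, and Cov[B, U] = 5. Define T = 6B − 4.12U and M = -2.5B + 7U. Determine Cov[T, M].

By bilinearity, Cov[T, M] = ac·Var(B) + bd·Var(U) + (ad+bc)·Cov[B, U], with a=6, b=-4.12, c=-2.5, d=7.
ac·Var(B) = 6·(-2.5)·32.3 = -484.5
bd·Var(U) = (-4.12)·7·43 = -1240.12
(ad+bc)·Cov[B, U] = (52.3)·5 = 261.5
Cov[T, M] = -484.5 + (-1240.12) + 261.5 = -1463.12.

Cov[T, M] = -1463.12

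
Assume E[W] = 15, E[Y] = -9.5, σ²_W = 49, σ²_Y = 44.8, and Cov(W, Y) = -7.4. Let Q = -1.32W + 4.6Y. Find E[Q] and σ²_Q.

E[Q] = (-1.32)·E[W] + 4.6·E[Y] = (-1.32)·15 + 4.6·(-9.5) = -63.5.
σ²_Q = a²·σ²_W + b²·σ²_Y + 2ab·Cov(W, Y) with a = -1.32, b = 4.6.
= (-1.32)²·49 + 4.6²·44.8 + 2·(-1.32)·4.6·(-7.4)
= 85.3776 + 947.968 + 89.8656 = 1123.2112.

E[Q] = -63.5, σ²_Q = 1123.2112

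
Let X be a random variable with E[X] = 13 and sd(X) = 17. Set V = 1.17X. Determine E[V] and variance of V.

E[V] = 15.21, variance of V = 395.6121

V = 1.17X is linear with a = 1.17, b = 0.
E[V] = a·E[X] + b = 1.17·13 = 15.21.
variance of X = 17² = 289.
variance of V = a²·variance of X = 1.17²·289 = 395.6121.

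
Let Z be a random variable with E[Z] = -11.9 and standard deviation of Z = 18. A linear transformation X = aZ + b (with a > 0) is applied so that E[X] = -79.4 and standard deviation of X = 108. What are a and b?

standard deviation of X = a·standard deviation of Z (a > 0), so a = 108/18 = 6.
E[X] = a·E[Z] + b, so b = -79.4 − 6·(-11.9) = -8.

a = 6, b = -8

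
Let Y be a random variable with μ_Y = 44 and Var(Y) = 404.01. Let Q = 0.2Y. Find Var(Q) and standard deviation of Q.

Q = 0.2Y is linear with a = 0.2, b = 0.
Var(Q) = a²·Var(Y) = 0.2²·404.01 = 16.1604.
standard deviation of Y = √404.01 = 20.1.
standard deviation of Q = |a|·standard deviation of Y = |0.2|·20.1 = 4.02.

Var(Q) = 16.1604, standard deviation of Q = 4.02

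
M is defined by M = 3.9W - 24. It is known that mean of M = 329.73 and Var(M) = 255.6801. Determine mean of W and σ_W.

mean of W = 90.7, σ_W = 4.1

From M = 3.9W - 24: mean of M = a·mean of W + b, so mean of W = (mean of M − b)/a = (329.73 − (-24))/3.9 = 90.7.
σ_M = √255.6801 = 15.99.
σ_M = |a|·σ_W, so σ_W = 15.99/|3.9| = 4.1.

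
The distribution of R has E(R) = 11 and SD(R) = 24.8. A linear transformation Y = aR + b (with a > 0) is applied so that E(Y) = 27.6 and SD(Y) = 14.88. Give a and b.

a = 0.6, b = 21

SD(Y) = a·SD(R) (a > 0), so a = 14.88/24.8 = 0.6.
E(Y) = a·E(R) + b, so b = 27.6 − 0.6·11 = 21.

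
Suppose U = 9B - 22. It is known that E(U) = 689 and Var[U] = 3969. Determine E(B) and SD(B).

E(B) = 79, SD(B) = 7

From U = 9B - 22: E(U) = a·E(B) + b, so E(B) = (E(U) − b)/a = (689 − (-22))/9 = 79.
SD(U) = √3969 = 63.
SD(U) = |a|·SD(B), so SD(B) = 63/|9| = 7.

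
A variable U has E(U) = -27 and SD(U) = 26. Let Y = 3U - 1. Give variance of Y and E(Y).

Y = 3U - 1 is linear with a = 3, b = -1.
variance of U = 26² = 676.
variance of Y = a²·variance of U = 3²·676 = 6084 (the additive constant -1 does not affect variance).
E(Y) = a·E(U) + b = 3·(-27) + (-1) = -82.

variance of Y = 6084, E(Y) = -82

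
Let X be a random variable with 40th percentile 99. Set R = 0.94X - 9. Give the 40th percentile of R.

Since a = 0.94 > 0 the transformation is increasing, so the 40th percentile of R = a·(P_{40} of X) + b = 0.94·99 + (-9) = 84.06.

40th percentile of R = 84.06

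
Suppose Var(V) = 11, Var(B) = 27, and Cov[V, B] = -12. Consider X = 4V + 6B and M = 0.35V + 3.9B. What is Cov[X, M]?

By bilinearity, Cov[X, M] = ac·Var(V) + bd·Var(B) + (ad+bc)·Cov[V, B], with a=4, b=6, c=0.35, d=3.9.
ac·Var(V) = 4·0.35·11 = 15.4
bd·Var(B) = 6·3.9·27 = 631.8
(ad+bc)·Cov[V, B] = (17.7)·(-12) = -212.4
Cov[X, M] = 15.4 + 631.8 + (-212.4) = 434.8.

Cov[X, M] = 434.8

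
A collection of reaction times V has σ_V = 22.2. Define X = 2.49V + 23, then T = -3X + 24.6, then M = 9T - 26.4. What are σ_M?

σ_M = 1492.506

σ_X = |2.49|·22.2 = 55.278.
σ_T = |-3|·55.278 = 165.834.
σ_M = |9|·165.834 = 1492.506.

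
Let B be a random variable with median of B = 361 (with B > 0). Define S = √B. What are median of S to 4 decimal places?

median of S = 19

√B is monotone on this domain, so median of S = √(361) = 19.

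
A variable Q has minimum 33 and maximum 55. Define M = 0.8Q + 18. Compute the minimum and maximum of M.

a = 0.8 > 0, so min(M) = a·min(Q)+b = 0.8·33 + 18 = 44.4 and max(M) = 0.8·55 + 18 = 62.

min(M) = 44.4, max(M) = 62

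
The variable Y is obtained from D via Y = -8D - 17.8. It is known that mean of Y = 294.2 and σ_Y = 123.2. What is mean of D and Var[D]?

mean of D = -39, Var[D] = 237.16

From Y = -8D - 17.8: mean of Y = a·mean of D + b, so mean of D = (mean of Y − b)/a = (294.2 − (-17.8))/(-8) = -39.
Var[Y] = 123.2² = 15178.24.
Var[Y] = a²·Var[D], so Var[D] = 15178.24/(-8)² = 237.16.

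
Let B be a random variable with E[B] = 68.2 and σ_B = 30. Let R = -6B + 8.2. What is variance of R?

R = -6B + 8.2 is linear with a = -6, b = 8.2.
variance of B = 30² = 900.
variance of R = a²·variance of B = (-6)²·900 = 32400 (the additive constant 8.2 does not affect variance).

variance of R = 32400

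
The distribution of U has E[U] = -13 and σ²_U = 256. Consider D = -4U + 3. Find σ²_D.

σ²_D = 4096

D = -4U + 3 is linear with a = -4, b = 3.
σ²_D = a²·σ²_U = (-4)²·256 = 4096 (the additive constant 3 does not affect variance).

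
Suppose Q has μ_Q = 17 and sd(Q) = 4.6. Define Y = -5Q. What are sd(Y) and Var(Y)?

sd(Y) = 23, Var(Y) = 529

Y = -5Q is linear with a = -5, b = 0.
sd(Y) = |a|·sd(Q) = |-5|·4.6 = 23.
Var(Q) = 4.6² = 21.16.
Var(Y) = a²·Var(Q) = (-5)²·21.16 = 529.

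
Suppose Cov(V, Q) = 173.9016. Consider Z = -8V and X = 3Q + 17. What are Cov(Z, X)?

Cov(Z, X) = a·c·Cov(V, Q) = (-8)·3·173.9016 = -4173.6384. Additive constants drop out.

Cov(Z, X) = -4173.6384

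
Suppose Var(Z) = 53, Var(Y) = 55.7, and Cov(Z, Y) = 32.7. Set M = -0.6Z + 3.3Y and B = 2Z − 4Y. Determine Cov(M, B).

Cov(M, B) = -504.54

By bilinearity, Cov(M, B) = ac·Var(Z) + bd·Var(Y) + (ad+bc)·Cov(Z, Y), with a=-0.6, b=3.3, c=2, d=-4.
ac·Var(Z) = (-0.6)·2·53 = -63.6
bd·Var(Y) = 3.3·(-4)·55.7 = -735.24
(ad+bc)·Cov(Z, Y) = (9)·32.7 = 294.3
Cov(M, B) = -63.6 + (-735.24) + 294.3 = -504.54.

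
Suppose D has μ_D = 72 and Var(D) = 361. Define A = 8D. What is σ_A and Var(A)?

σ_A = 152, Var(A) = 23104

A = 8D is linear with a = 8, b = 0.
σ_D = √361 = 19.
σ_A = |a|·σ_D = |8|·19 = 152.
Var(A) = a²·Var(D) = 8²·361 = 23104.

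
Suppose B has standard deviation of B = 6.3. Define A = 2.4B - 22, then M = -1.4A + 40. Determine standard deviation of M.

standard deviation of M = 21.168

standard deviation of A = |2.4|·6.3 = 15.12.
standard deviation of M = |-1.4|·15.12 = 21.168.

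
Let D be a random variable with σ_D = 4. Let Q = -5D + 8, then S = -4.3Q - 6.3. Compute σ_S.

σ_Q = |-5|·4 = 20.
σ_S = |-4.3|·20 = 86.

σ_S = 86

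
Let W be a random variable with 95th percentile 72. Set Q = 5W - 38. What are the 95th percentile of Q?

95th percentile of Q = 322

Since a = 5 > 0 the transformation is increasing, so the 95th percentile of Q = a·(P_{95} of W) + b = 5·72 + (-38) = 322.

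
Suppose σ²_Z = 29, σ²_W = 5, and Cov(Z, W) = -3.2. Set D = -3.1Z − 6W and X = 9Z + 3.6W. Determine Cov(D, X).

By bilinearity, Cov(D, X) = ac·σ²_Z + bd·σ²_W + (ad+bc)·Cov(Z, W), with a=-3.1, b=-6, c=9, d=3.6.
ac·σ²_Z = (-3.1)·9·29 = -809.1
bd·σ²_W = (-6)·3.6·5 = -108
(ad+bc)·Cov(Z, W) = (-65.16)·(-3.2) = 208.512
Cov(D, X) = -809.1 + (-108) + 208.512 = -708.588.

Cov(D, X) = -708.588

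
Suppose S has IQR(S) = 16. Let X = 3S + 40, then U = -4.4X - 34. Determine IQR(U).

IQR(X) = |3|·16 = 48.
IQR(U) = |-4.4|·48 = 211.2.

IQR(U) = 211.2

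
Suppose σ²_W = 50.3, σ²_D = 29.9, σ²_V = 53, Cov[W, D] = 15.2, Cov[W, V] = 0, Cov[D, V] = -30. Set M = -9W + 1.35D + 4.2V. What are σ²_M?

σ²_M = 4354.15275

σ²_M = a²·σ²_W + b²·σ²_D + c²·σ²_V + 2ab·Cov[W, D] + 2ac·Cov[W, V] + 2bc·Cov[D, V], with a = -9, b = 1.35, c = 4.2.
= 4074.3 + 54.49275 + 934.92 + (-369.36) + 0 + (-340.2)
= 4354.15275.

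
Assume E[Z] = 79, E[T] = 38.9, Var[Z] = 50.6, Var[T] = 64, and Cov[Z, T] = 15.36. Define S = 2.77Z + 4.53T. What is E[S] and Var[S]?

E[S] = 2.77·E[Z] + 4.53·E[T] = 2.77·79 + 4.53·38.9 = 395.047.
Var[S] = a²·Var[Z] + b²·Var[T] + 2ab·Cov[Z, T] with a = 2.77, b = 4.53.
= 2.77²·50.6 + 4.53²·64 + 2·2.77·4.53·15.36
= 388.24874 + 1313.3376 + 385.477632 = 2087.063972.

E[S] = 395.047, Var[S] = 2087.063972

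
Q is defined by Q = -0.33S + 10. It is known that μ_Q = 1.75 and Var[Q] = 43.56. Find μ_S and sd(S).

μ_S = 25, sd(S) = 20

From Q = -0.33S + 10: μ_Q = a·μ_S + b, so μ_S = (μ_Q − b)/a = (1.75 − 10)/(-0.33) = 25.
sd(Q) = √43.56 = 6.6.
sd(Q) = |a|·sd(S), so sd(S) = 6.6/|-0.33| = 20.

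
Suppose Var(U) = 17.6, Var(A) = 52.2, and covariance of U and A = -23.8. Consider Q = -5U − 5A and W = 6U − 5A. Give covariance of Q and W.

covariance of Q and W = 896

By bilinearity, covariance of Q and W = ac·Var(U) + bd·Var(A) + (ad+bc)·covariance of U and A, with a=-5, b=-5, c=6, d=-5.
ac·Var(U) = (-5)·6·17.6 = -528
bd·Var(A) = (-5)·(-5)·52.2 = 1305
(ad+bc)·covariance of U and A = (-5)·(-23.8) = 119
covariance of Q and W = -528 + 1305 + 119 = 896.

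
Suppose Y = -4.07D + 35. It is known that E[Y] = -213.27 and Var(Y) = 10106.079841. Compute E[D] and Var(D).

From Y = -4.07D + 35: E[Y] = a·E[D] + b, so E[D] = (E[Y] − b)/a = (-213.27 − 35)/(-4.07) = 61.
Var(Y) = a²·Var(D), so Var(D) = 10106.079841/(-4.07)² = 610.09.

E[D] = 61, Var(D) = 610.09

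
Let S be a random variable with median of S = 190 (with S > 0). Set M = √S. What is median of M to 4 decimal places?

√S is monotone on this domain, so median of M = √(190) ≈ 13.784.

median of M = 13.784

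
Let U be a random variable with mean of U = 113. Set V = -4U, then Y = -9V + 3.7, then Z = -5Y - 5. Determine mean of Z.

mean of Z = -20363.5

mean of V = (-4)·113 = -452.
mean of Y = (-9)·(-452) + 3.7 = 4071.7.
mean of Z = (-5)·4071.7 + (-5) = -20363.5.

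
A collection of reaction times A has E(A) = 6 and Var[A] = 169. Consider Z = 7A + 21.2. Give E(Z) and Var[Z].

Z = 7A + 21.2 is linear with a = 7, b = 21.2.
E(Z) = a·E(A) + b = 7·6 + 21.2 = 63.2.
Var[Z] = a²·Var[A] = 7²·169 = 8281 (the additive constant 21.2 does not affect variance).

E(Z) = 63.2, Var[Z] = 8281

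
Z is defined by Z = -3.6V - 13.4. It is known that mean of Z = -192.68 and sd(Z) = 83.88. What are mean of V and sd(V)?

mean of V = 49.8, sd(V) = 23.3

From Z = -3.6V - 13.4: mean of Z = a·mean of V + b, so mean of V = (mean of Z − b)/a = (-192.68 − (-13.4))/(-3.6) = 49.8.
sd(Z) = |a|·sd(V), so sd(V) = 83.88/|-3.6| = 23.3.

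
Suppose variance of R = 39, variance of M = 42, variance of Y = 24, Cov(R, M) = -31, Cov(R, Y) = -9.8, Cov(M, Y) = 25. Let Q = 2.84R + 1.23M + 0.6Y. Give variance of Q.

variance of Q = 173.6634

variance of Q = a²·variance of R + b²·variance of M + c²·variance of Y + 2ab·Cov(R, M) + 2ac·Cov(R, Y) + 2bc·Cov(M, Y), with a = 2.84, b = 1.23, c = 0.6.
= 314.5584 + 63.5418 + 8.64 + (-216.5784) + (-33.3984) + 36.9
= 173.6634.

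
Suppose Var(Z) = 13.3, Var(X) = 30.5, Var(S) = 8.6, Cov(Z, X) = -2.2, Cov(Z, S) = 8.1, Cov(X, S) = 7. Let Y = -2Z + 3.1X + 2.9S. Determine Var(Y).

Var(Y) = 477.811

Var(Y) = a²·Var(Z) + b²·Var(X) + c²·Var(S) + 2ab·Cov(Z, X) + 2ac·Cov(Z, S) + 2bc·Cov(X, S), with a = -2, b = 3.1, c = 2.9.
= 53.2 + 293.105 + 72.326 + 27.28 + (-93.96) + 125.86
= 477.811.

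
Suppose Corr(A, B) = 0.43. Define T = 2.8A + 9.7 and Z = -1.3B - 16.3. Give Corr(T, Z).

Linear rescalings preserve |correlation|; the slopes 2.8 and -1.3 have opposite signs, so the correlation flips sign: Corr(T, Z) = −Corr(A, B) = -0.43.

Corr(T, Z) = -0.43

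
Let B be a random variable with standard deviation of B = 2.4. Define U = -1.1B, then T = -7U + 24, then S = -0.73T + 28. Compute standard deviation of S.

standard deviation of S = 13.4904

standard deviation of U = |-1.1|·2.4 = 2.64.
standard deviation of T = |-7|·2.64 = 18.48.
standard deviation of S = |-0.73|·18.48 = 13.4904.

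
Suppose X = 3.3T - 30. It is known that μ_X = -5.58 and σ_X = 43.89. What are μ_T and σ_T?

μ_T = 7.4, σ_T = 13.3

From X = 3.3T - 30: μ_X = a·μ_T + b, so μ_T = (μ_X − b)/a = (-5.58 − (-30))/3.3 = 7.4.
σ_X = |a|·σ_T, so σ_T = 43.89/|3.3| = 13.3.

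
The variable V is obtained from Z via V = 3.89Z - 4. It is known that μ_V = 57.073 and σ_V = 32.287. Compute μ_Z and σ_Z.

μ_Z = 15.7, σ_Z = 8.3

From V = 3.89Z - 4: μ_V = a·μ_Z + b, so μ_Z = (μ_V − b)/a = (57.073 − (-4))/3.89 = 15.7.
σ_V = |a|·σ_Z, so σ_Z = 32.287/|3.89| = 8.3.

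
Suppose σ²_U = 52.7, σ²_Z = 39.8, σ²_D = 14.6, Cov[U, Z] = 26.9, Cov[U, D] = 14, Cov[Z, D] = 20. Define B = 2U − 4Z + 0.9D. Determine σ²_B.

σ²_B = a²·σ²_U + b²·σ²_Z + c²·σ²_D + 2ab·Cov[U, Z] + 2ac·Cov[U, D] + 2bc·Cov[Z, D], with a = 2, b = -4, c = 0.9.
= 210.8 + 636.8 + 11.826 + (-430.4) + 50.4 + (-144)
= 335.426.

σ²_B = 335.426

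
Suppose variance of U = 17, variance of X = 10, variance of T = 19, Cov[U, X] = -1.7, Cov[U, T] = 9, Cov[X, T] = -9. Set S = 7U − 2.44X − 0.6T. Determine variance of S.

variance of S = 855.496

variance of S = a²·variance of U + b²·variance of X + c²·variance of T + 2ab·Cov[U, X] + 2ac·Cov[U, T] + 2bc·Cov[X, T], with a = 7, b = -2.44, c = -0.6.
= 833 + 59.536 + 6.84 + 58.072 + (-75.6) + (-26.352)
= 855.496.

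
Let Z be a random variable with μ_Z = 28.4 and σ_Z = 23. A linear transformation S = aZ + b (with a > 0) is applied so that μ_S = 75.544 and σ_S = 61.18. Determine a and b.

σ_S = a·σ_Z (a > 0), so a = 61.18/23 = 2.66.
μ_S = a·μ_Z + b, so b = 75.544 − 2.66·28.4 = 0.

a = 2.66, b = 0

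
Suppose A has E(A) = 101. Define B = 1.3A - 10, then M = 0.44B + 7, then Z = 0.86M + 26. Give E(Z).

E(Z) = 77.91992

E(B) = 1.3·101 + (-10) = 121.3.
E(M) = 0.44·121.3 + 7 = 60.372.
E(Z) = 0.86·60.372 + 26 = 77.91992.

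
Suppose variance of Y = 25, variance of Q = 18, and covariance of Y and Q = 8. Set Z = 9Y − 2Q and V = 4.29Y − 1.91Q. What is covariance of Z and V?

By bilinearity, covariance of Z and V = ac·variance of Y + bd·variance of Q + (ad+bc)·covariance of Y and Q, with a=9, b=-2, c=4.29, d=-1.91.
ac·variance of Y = 9·4.29·25 = 965.25
bd·variance of Q = (-2)·(-1.91)·18 = 68.76
(ad+bc)·covariance of Y and Q = (-25.77)·8 = -206.16
covariance of Z and V = 965.25 + 68.76 + (-206.16) = 827.85.

covariance of Z and V = 827.85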